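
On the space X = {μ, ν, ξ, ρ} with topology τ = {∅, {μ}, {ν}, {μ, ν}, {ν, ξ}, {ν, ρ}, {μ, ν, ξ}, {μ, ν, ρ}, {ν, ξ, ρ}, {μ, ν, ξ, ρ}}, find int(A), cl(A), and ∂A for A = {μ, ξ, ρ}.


int(A) = {μ}, cl(A) = {μ, ξ, ρ}, ∂A = {ξ, ρ}.

Closed sets in (X, τ) are complements of opens:
  closed(X, τ) = {∅, {μ}, {ξ}, {ρ}, {μ, ξ}, {μ, ρ}, {ξ, ρ}, {μ, ξ, ρ}, {ν, ξ, ρ}, {μ, ν, ξ, ρ}}.
int(A) = ⋃ {U ∈ τ : U ⊆ A}. Opens contained in A: ∅, {μ}.
Taking the union of these: int(A) = {μ}.
cl(A) = ⋂ {C closed : A ⊆ C}. Closed sets containing A: {μ, ξ, ρ}, {μ, ν, ξ, ρ}.
Intersecting these: cl(A) = {μ, ξ, ρ}.
∂A = cl(A) ∖ int(A) = {μ, ξ, ρ} ∖ {μ} = {ξ, ρ}.


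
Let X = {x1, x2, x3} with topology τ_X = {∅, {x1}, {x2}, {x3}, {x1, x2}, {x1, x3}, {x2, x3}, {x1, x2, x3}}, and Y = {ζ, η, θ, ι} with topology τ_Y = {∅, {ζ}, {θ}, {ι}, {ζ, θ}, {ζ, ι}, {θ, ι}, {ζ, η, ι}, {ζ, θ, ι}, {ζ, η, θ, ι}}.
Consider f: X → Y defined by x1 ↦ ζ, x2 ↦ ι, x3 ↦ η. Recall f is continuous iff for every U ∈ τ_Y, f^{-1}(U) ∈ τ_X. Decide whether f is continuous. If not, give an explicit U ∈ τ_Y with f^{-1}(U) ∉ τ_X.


f IS continuous.

Compute f^{-1}(U) for each U ∈ τ_Y:
  U = ∅: f^{-1}(U) = ∅ ∈ τ_X ✓.
  U = {ζ}: f^{-1}(U) = {x1} ∈ τ_X ✓.
  U = {θ}: f^{-1}(U) = ∅ ∈ τ_X ✓.
  U = {ι}: f^{-1}(U) = {x2} ∈ τ_X ✓.
  U = {ζ, θ}: f^{-1}(U) = {x1} ∈ τ_X ✓.
  U = {ζ, ι}: f^{-1}(U) = {x1, x2} ∈ τ_X ✓.
  U = {θ, ι}: f^{-1}(U) = {x2} ∈ τ_X ✓.
  U = {ζ, η, ι}: f^{-1}(U) = {x1, x2, x3} ∈ τ_X ✓.
  U = {ζ, θ, ι}: f^{-1}(U) = {x1, x2} ∈ τ_X ✓.
  U = {ζ, η, θ, ι}: f^{-1}(U) = {x1, x2, x3} ∈ τ_X ✓.
Every preimage lies in τ_X, so f IS continuous.


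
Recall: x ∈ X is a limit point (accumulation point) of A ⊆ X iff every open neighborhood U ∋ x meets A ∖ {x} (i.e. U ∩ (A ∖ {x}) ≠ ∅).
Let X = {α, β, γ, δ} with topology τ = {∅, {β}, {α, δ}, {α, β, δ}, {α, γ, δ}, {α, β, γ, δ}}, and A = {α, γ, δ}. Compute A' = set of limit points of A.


A' = {α, γ, δ}

For each x ∈ X, list the open sets U ∈ τ with x ∈ U, then check whether U ∩ (A ∖ {x}) ≠ ∅ for every such U.
  x = α: opens ∋ x are {α, δ}, {α, β, δ}, {α, γ, δ}, {α, β, γ, δ}; each meets A ∖ {α}, so x IS a limit point.
  x = β: open {β} ∋ x has {β} ∩ (A ∖ {β}) = ∅, so x is NOT a limit point.
  x = γ: opens ∋ x are {α, γ, δ}, {α, β, γ, δ}; each meets A ∖ {γ}, so x IS a limit point.
  x = δ: opens ∋ x are {α, δ}, {α, β, δ}, {α, γ, δ}, {α, β, γ, δ}; each meets A ∖ {δ}, so x IS a limit point.
Collecting: A' = {α, γ, δ}.


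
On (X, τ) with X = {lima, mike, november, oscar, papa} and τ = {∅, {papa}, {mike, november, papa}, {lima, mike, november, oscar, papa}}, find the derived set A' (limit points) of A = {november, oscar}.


A' = {lima, mike, oscar}

For each x ∈ X, list the open sets U ∈ τ with x ∈ U, then check whether U ∩ (A ∖ {x}) ≠ ∅ for every such U.
  x = lima: opens ∋ x are {lima, mike, november, oscar, papa}; each meets A ∖ {lima}, so x IS a limit point.
  x = mike: opens ∋ x are {mike, november, papa}, {lima, mike, november, oscar, papa}; each meets A ∖ {mike}, so x IS a limit point.
  x = november: open {mike, november, papa} ∋ x has {mike, november, papa} ∩ (A ∖ {november}) = ∅, so x is NOT a limit point.
  x = oscar: opens ∋ x are {lima, mike, november, oscar, papa}; each meets A ∖ {oscar}, so x IS a limit point.
  x = papa: open {papa} ∋ x has {papa} ∩ (A ∖ {papa}) = ∅, so x is NOT a limit point.
Collecting: A' = {lima, mike, oscar}.


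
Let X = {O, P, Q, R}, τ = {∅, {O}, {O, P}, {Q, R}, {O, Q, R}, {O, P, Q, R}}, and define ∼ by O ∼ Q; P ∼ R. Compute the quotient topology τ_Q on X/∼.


X/∼ = {[O=Q], [P=R]}; |τ_Q| = 2.

Equivalence classes: [O=Q], [P=R].
Quotient map π: X → X/∼ sends O ↦ [O=Q], P ↦ [P=R], Q ↦ [O=Q], R ↦ [P=R].
For each subset V ⊆ X/∼, compute π^{-1}(V) ⊆ X and check whether π^{-1}(V) ∈ τ. V is open in τ_Q iff π^{-1}(V) ∈ τ.
  V = {}: π^{-1}(V) = ∅ ∈ τ ✓.
  V = {[O=Q]}: π^{-1}(V) = {O, Q} ∉ τ ✗.
  V = {[P=R]}: π^{-1}(V) = {P, R} ∉ τ ✗.
  V = {[O=Q], [P=R]}: π^{-1}(V) = {O, P, Q, R} ∈ τ ✓.
Open sets in the quotient: τ_Q = {{}, {[O=Q], [P=R]}} (2 elements).


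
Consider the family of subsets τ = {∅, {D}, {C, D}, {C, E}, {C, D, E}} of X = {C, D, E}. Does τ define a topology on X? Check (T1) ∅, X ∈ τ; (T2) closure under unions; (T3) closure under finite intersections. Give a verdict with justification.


τ is NOT a topology on X.

Axiom (T1): ∅ ∈ τ? Yes; X ∈ τ? Yes.
Axiom (T2/T3): check pairwise unions and intersections of members of τ.
Counterexample for (T3): {C, D} ∩ {C, E} = {C} ∉ τ. Therefore τ is NOT a topology.


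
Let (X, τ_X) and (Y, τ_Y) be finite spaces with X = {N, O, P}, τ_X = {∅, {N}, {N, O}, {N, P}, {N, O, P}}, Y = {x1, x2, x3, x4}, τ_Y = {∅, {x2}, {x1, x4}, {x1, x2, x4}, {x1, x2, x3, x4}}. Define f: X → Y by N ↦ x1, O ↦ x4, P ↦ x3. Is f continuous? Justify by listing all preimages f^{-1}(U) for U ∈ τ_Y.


f IS continuous.

Compute f^{-1}(U) for each U ∈ τ_Y:
  U = ∅: f^{-1}(U) = ∅ ∈ τ_X ✓.
  U = {x2}: f^{-1}(U) = ∅ ∈ τ_X ✓.
  U = {x1, x4}: f^{-1}(U) = {N, O} ∈ τ_X ✓.
  U = {x1, x2, x4}: f^{-1}(U) = {N, O} ∈ τ_X ✓.
  U = {x1, x2, x3, x4}: f^{-1}(U) = {N, O, P} ∈ τ_X ✓.
Every preimage lies in τ_X, so f IS continuous.


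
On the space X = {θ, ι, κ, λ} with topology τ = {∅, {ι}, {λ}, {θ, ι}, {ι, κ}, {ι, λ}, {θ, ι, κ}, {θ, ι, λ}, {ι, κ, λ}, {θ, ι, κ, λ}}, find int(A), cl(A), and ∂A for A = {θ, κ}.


int(A) = ∅, cl(A) = {θ, κ}, ∂A = {θ, κ}.

Closed sets in (X, τ) are complements of opens:
  closed(X, τ) = {∅, {θ}, {κ}, {λ}, {θ, κ}, {θ, λ}, {κ, λ}, {θ, ι, κ}, {θ, κ, λ}, {θ, ι, κ, λ}}.
int(A) = ⋃ {U ∈ τ : U ⊆ A}. Opens contained in A: ∅.
Taking the union of these: int(A) = ∅.
cl(A) = ⋂ {C closed : A ⊆ C}. Closed sets containing A: {θ, κ}, {θ, ι, κ}, {θ, κ, λ}, {θ, ι, κ, λ}.
Intersecting these: cl(A) = {θ, κ}.
∂A = cl(A) ∖ int(A) = {θ, κ} ∖ ∅ = {θ, κ}.


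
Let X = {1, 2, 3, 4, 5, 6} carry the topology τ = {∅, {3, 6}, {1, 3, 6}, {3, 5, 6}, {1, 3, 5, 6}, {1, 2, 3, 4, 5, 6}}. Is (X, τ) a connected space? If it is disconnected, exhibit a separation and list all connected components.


(X, τ) is connected.

Find clopen sets (U ∈ τ with X ∖ U ∈ τ):
  U = ∅, X ∖ U = {1, 2, 3, 4, 5, 6} — both open, so U is clopen.
  U = {1, 2, 3, 4, 5, 6}, X ∖ U = ∅ — both open, so U is clopen.
Only trivial clopens (∅ and X) exist, so (X, τ) is connected.
Compute connected components by grouping points that agree on all clopens:
  component: {1, 2, 3, 4, 5, 6}


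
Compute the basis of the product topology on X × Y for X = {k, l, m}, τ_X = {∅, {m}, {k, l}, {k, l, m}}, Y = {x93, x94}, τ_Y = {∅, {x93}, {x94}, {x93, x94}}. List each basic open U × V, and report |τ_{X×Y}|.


Basis B = {∅ × ∅, {m} × {x93}, {m} × {x94}, {k, l} × {x93}, {k, l} × {x94}, {m} × {x93, x94}, {k, l, m} × {x93}, {k, l, m} × {x94}, {k, l} × {x93, x94}, {k, l, m} × {x93, x94}}; |τ_{X×Y}| = 16.

Enumerate products U × V with U ∈ τ_X, V ∈ τ_Y (deduplicated):
  ∅ × ∅ = {} (∅)
  {m} × {x93} = {(m,x93)}
  {m} × {x94} = {(m,x94)}
  {k, l} × {x93} = {(k,x93), (l,x93)}
  {k, l} × {x94} = {(k,x94), (l,x94)}
  {m} × {x93, x94} = {(m,x93), (m,x94)}
  {k, l, m} × {x93} = {(k,x93), (l,x93), (m,x93)}
  {k, l, m} × {x94} = {(k,x94), (l,x94), (m,x94)}
  {k, l} × {x93, x94} = {(k,x93), (k,x94), (l,x93), (l,x94)}
  {k, l, m} × {x93, x94} = {(k,x93), (k,x94), (l,x93), (l,x94), (m,x93), (m,x94)}
These 10 distinct sets form the basis B.
Close under arbitrary unions to get τ_{X×Y}; counting gives |τ_{X×Y}| = 16.


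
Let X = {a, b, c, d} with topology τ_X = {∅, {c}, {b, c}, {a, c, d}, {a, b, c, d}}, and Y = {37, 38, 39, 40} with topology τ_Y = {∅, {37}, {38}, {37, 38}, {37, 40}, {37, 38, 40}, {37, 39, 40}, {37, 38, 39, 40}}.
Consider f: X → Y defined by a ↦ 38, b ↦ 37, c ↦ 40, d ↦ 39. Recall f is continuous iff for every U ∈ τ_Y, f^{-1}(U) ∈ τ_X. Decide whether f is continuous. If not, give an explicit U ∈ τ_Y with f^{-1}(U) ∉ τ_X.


f is NOT continuous.

Compute f^{-1}(U) for each U ∈ τ_Y:
  U = ∅: f^{-1}(U) = ∅ ∈ τ_X ✓.
  U = {37}: f^{-1}(U) = {b} ∉ τ_X ✗.
  U = {38}: f^{-1}(U) = {a} ∉ τ_X ✗.
  U = {37, 38}: f^{-1}(U) = {a, b} ∉ τ_X ✗.
  U = {37, 40}: f^{-1}(U) = {b, c} ∈ τ_X ✓.
  U = {37, 38, 40}: f^{-1}(U) = {a, b, c} ∉ τ_X ✗.
  U = {37, 39, 40}: f^{-1}(U) = {b, c, d} ∉ τ_X ✗.
  U = {37, 38, 39, 40}: f^{-1}(U) = {a, b, c, d} ∈ τ_X ✓.
Found U = {37} with f^{-1}(U) = {b} not in τ_X. Therefore f is NOT continuous.


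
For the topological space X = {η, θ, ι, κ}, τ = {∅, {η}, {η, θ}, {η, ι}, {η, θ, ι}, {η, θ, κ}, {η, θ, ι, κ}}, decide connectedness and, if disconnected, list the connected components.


(X, τ) is connected.

Find clopen sets (U ∈ τ with X ∖ U ∈ τ):
  U = ∅, X ∖ U = {η, θ, ι, κ} — both open, so U is clopen.
  U = {η, θ, ι, κ}, X ∖ U = ∅ — both open, so U is clopen.
Only trivial clopens (∅ and X) exist, so (X, τ) is connected.
Compute connected components by grouping points that agree on all clopens:
  component: {η, θ, ι, κ}


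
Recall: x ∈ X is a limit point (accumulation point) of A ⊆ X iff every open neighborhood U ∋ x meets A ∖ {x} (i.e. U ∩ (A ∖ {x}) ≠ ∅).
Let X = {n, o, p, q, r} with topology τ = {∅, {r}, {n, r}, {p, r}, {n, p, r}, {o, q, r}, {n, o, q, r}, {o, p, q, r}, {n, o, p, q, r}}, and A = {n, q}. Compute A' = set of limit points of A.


A' = {o}

For each x ∈ X, list the open sets U ∈ τ with x ∈ U, then check whether U ∩ (A ∖ {x}) ≠ ∅ for every such U.
  x = n: open {n, r} ∋ x has {n, r} ∩ (A ∖ {n}) = ∅, so x is NOT a limit point.
  x = o: opens ∋ x are {o, q, r}, {n, o, q, r}, {o, p, q, r}, {n, o, p, q, r}; each meets A ∖ {o}, so x IS a limit point.
  x = p: open {p, r} ∋ x has {p, r} ∩ (A ∖ {p}) = ∅, so x is NOT a limit point.
  x = q: open {o, q, r} ∋ x has {o, q, r} ∩ (A ∖ {q}) = ∅, so x is NOT a limit point.
  x = r: open {r} ∋ x has {r} ∩ (A ∖ {r}) = ∅, so x is NOT a limit point.
Collecting: A' = {o}.


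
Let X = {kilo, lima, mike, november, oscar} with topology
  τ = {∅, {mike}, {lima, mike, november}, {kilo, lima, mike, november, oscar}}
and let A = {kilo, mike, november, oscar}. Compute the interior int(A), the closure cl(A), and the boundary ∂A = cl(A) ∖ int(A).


int(A) = {mike}, cl(A) = {kilo, lima, mike, november, oscar}, ∂A = {kilo, lima, november, oscar}.

Closed sets in (X, τ) are complements of opens:
  closed(X, τ) = {∅, {kilo, oscar}, {kilo, lima, november, oscar}, {kilo, lima, mike, november, oscar}}.
int(A) = ⋃ {U ∈ τ : U ⊆ A}. Opens contained in A: ∅, {mike}.
Taking the union of these: int(A) = {mike}.
cl(A) = ⋂ {C closed : A ⊆ C}. Closed sets containing A: {kilo, lima, mike, november, oscar}.
Intersecting these: cl(A) = {kilo, lima, mike, november, oscar}.
∂A = cl(A) ∖ int(A) = {kilo, lima, mike, november, oscar} ∖ {mike} = {kilo, lima, november, oscar}.


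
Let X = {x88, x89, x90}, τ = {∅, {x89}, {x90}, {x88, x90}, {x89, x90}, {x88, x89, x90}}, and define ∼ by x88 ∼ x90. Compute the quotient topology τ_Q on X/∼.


X/∼ = {[x88=x90], [x89]}; |τ_Q| = 4.

Equivalence classes: [x88=x90], [x89].
Quotient map π: X → X/∼ sends x88 ↦ [x88=x90], x89 ↦ [x89], x90 ↦ [x88=x90].
For each subset V ⊆ X/∼, compute π^{-1}(V) ⊆ X and check whether π^{-1}(V) ∈ τ. V is open in τ_Q iff π^{-1}(V) ∈ τ.
  V = {}: π^{-1}(V) = ∅ ∈ τ ✓.
  V = {[x88=x90]}: π^{-1}(V) = {x88, x90} ∈ τ ✓.
  V = {[x89]}: π^{-1}(V) = {x89} ∈ τ ✓.
  V = {[x88=x90], [x89]}: π^{-1}(V) = {x88, x89, x90} ∈ τ ✓.
Open sets in the quotient: τ_Q = {{}, {[x88=x90]}, {[x89]}, {[x88=x90], [x89]}} (4 elements).


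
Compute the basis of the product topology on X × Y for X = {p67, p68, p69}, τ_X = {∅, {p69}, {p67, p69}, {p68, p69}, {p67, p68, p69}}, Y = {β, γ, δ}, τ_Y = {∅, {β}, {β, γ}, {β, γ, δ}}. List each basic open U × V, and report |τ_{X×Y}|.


Basis B = {∅ × ∅, {p69} × {β}, {p67, p69} × {β}, {p68, p69} × {β}, {p69} × {β, γ}, {p67, p68, p69} × {β}, {p69} × {β, γ, δ}, {p67, p69} × {β, γ}, {p68, p69} × {β, γ}, {p67, p69} × {β, γ, δ}, {p67, p68, p69} × {β, γ}, {p68, p69} × {β, γ, δ}, {p67, p68, p69} × {β, γ, δ}}; |τ_{X×Y}| = 30.

Enumerate products U × V with U ∈ τ_X, V ∈ τ_Y (deduplicated):
  ∅ × ∅ = {} (∅)
  {p69} × {β} = {(p69,β)}
  {p67, p69} × {β} = {(p67,β), (p69,β)}
  {p68, p69} × {β} = {(p68,β), (p69,β)}
  {p69} × {β, γ} = {(p69,β), (p69,γ)}
  {p67, p68, p69} × {β} = {(p67,β), (p68,β), (p69,β)}
  {p69} × {β, γ, δ} = {(p69,β), (p69,γ), (p69,δ)}
  {p67, p69} × {β, γ} = {(p67,β), (p67,γ), (p69,β), (p69,γ)}
  {p68, p69} × {β, γ} = {(p68,β), (p68,γ), (p69,β), (p69,γ)}
  {p67, p69} × {β, γ, δ} = {(p67,β), (p67,γ), (p67,δ), (p69,β), (p69,γ), (p69,δ)}
  {p67, p68, p69} × {β, γ} = {(p67,β), (p67,γ), (p68,β), (p68,γ), (p69,β), (p69,γ)}
  {p68, p69} × {β, γ, δ} = {(p68,β), (p68,γ), (p68,δ), (p69,β), (p69,γ), (p69,δ)}
  {p67, p68, p69} × {β, γ, δ} = {(p67,β), (p67,γ), (p67,δ), (p68,β), (p68,γ), (p68,δ), (p69,β), (p69,γ), (p69,δ)}
These 13 distinct sets form the basis B.
Close under arbitrary unions to get τ_{X×Y}; counting gives |τ_{X×Y}| = 30.


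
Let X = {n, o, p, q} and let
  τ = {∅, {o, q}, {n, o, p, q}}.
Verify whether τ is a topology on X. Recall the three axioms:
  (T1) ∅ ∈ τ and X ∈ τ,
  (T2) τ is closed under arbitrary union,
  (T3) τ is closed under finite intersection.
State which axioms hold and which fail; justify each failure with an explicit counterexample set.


τ IS a topology on X.

Axiom (T1): ∅ ∈ τ? Yes; X ∈ τ? Yes.
Axiom (T2/T3): check pairwise unions and intersections of members of τ.
All pairwise intersections and unions checked — each lies in τ. Therefore τ satisfies (T1), (T2), (T3): it IS a topology on X.


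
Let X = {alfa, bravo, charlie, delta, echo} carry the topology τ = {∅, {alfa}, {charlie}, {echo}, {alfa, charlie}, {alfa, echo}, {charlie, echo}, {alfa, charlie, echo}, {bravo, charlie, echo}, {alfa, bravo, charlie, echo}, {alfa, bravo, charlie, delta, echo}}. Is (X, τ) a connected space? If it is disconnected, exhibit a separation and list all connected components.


(X, τ) is connected.

Find clopen sets (U ∈ τ with X ∖ U ∈ τ):
  U = ∅, X ∖ U = {alfa, bravo, charlie, delta, echo} — both open, so U is clopen.
  U = {alfa, bravo, charlie, delta, echo}, X ∖ U = ∅ — both open, so U is clopen.
Only trivial clopens (∅ and X) exist, so (X, τ) is connected.
Compute connected components by grouping points that agree on all clopens:
  component: {alfa, bravo, charlie, delta, echo}


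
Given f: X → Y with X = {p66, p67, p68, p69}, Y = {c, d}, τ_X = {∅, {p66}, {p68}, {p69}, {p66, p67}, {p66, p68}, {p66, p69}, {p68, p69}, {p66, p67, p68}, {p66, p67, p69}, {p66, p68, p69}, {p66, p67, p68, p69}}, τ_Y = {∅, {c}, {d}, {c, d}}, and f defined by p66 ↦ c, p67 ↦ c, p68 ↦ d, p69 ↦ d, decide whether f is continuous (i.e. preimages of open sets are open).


f IS continuous.

Compute f^{-1}(U) for each U ∈ τ_Y:
  U = ∅: f^{-1}(U) = ∅ ∈ τ_X ✓.
  U = {c}: f^{-1}(U) = {p66, p67} ∈ τ_X ✓.
  U = {d}: f^{-1}(U) = {p68, p69} ∈ τ_X ✓.
  U = {c, d}: f^{-1}(U) = {p66, p67, p68, p69} ∈ τ_X ✓.
Every preimage lies in τ_X, so f IS continuous.


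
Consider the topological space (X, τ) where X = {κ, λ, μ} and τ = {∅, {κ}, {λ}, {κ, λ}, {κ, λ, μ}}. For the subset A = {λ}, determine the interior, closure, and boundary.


int(A) = {λ}, cl(A) = {λ, μ}, ∂A = {μ}.

Closed sets in (X, τ) are complements of opens:
  closed(X, τ) = {∅, {μ}, {κ, μ}, {λ, μ}, {κ, λ, μ}}.
int(A) = ⋃ {U ∈ τ : U ⊆ A}. Opens contained in A: ∅, {λ}.
Taking the union of these: int(A) = {λ}.
cl(A) = ⋂ {C closed : A ⊆ C}. Closed sets containing A: {λ, μ}, {κ, λ, μ}.
Intersecting these: cl(A) = {λ, μ}.
∂A = cl(A) ∖ int(A) = {λ, μ} ∖ {λ} = {μ}.


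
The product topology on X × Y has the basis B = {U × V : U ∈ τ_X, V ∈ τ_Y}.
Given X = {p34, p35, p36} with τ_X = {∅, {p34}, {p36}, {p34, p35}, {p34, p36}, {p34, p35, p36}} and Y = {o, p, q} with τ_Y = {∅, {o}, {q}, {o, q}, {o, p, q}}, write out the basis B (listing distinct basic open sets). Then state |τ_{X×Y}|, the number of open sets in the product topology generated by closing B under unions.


Basis B = {∅ × ∅, {p34} × {o}, {p34} × {q}, {p36} × {o}, {p36} × {q}, {p34} × {o, q}, {p34, p35} × {o}, {p34, p36} × {o}, {p34, p35} × {q}, {p34, p36} × {q}, {p36} × {o, q}, {p34} × {o, p, q}, {p34, p35, p36} × {o}, {p34, p35, p36} × {q}, {p36} × {o, p, q}, {p34, p35} × {o, q}, {p34, p36} × {o, q}, {p34, p35} × {o, p, q}, {p34, p36} × {o, p, q}, {p34, p35, p36} × {o, q}, {p34, p35, p36} × {o, p, q}}; |τ_{X×Y}| = 70.

Enumerate products U × V with U ∈ τ_X, V ∈ τ_Y (deduplicated):
  ∅ × ∅ = {} (∅)
  {p34} × {o} = {(p34,o)}
  {p34} × {q} = {(p34,q)}
  {p36} × {o} = {(p36,o)}
  {p36} × {q} = {(p36,q)}
  {p34} × {o, q} = {(p34,o), (p34,q)}
  {p34, p35} × {o} = {(p34,o), (p35,o)}
  {p34, p36} × {o} = {(p34,o), (p36,o)}
  {p34, p35} × {q} = {(p34,q), (p35,q)}
  {p34, p36} × {q} = {(p34,q), (p36,q)}
  {p36} × {o, q} = {(p36,o), (p36,q)}
  {p34} × {o, p, q} = {(p34,o), (p34,p), (p34,q)}
  {p34, p35, p36} × {o} = {(p34,o), (p35,o), (p36,o)}
  {p34, p35, p36} × {q} = {(p34,q), (p35,q), (p36,q)}
  {p36} × {o, p, q} = {(p36,o), (p36,p), (p36,q)}
  {p34, p35} × {o, q} = {(p34,o), (p34,q), (p35,o), (p35,q)}
  {p34, p36} × {o, q} = {(p34,o), (p34,q), (p36,o), (p36,q)}
  {p34, p35} × {o, p, q} = {(p34,o), (p34,p), (p34,q), (p35,o), (p35,p), (p35,q)}
  {p34, p36} × {o, p, q} = {(p34,o), (p34,p), (p34,q), (p36,o), (p36,p), (p36,q)}
  {p34, p35, p36} × {o, q} = {(p34,o), (p34,q), (p35,o), (p35,q), (p36,o), (p36,q)}
  {p34, p35, p36} × {o, p, q} = {(p34,o), (p34,p), (p34,q), (p35,o), (p35,p), (p35,q), (p36,o), (p36,p), (p36,q)}
These 21 distinct sets form the basis B.
Close under arbitrary unions to get τ_{X×Y}; counting gives |τ_{X×Y}| = 70.


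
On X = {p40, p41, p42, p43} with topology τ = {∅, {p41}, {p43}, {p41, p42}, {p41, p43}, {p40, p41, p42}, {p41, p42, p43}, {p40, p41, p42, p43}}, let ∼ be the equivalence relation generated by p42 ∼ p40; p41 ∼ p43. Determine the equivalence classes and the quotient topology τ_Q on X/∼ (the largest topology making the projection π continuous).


X/∼ = {[p40=p42], [p41=p43]}; |τ_Q| = 3.

Equivalence classes: [p40=p42], [p41=p43].
Quotient map π: X → X/∼ sends p40 ↦ [p40=p42], p41 ↦ [p41=p43], p42 ↦ [p40=p42], p43 ↦ [p41=p43].
For each subset V ⊆ X/∼, compute π^{-1}(V) ⊆ X and check whether π^{-1}(V) ∈ τ. V is open in τ_Q iff π^{-1}(V) ∈ τ.
  V = {}: π^{-1}(V) = ∅ ∈ τ ✓.
  V = {[p40=p42]}: π^{-1}(V) = {p40, p42} ∉ τ ✗.
  V = {[p41=p43]}: π^{-1}(V) = {p41, p43} ∈ τ ✓.
  V = {[p40=p42], [p41=p43]}: π^{-1}(V) = {p40, p41, p42, p43} ∈ τ ✓.
Open sets in the quotient: τ_Q = {{}, {[p41=p43]}, {[p40=p42], [p41=p43]}} (3 elements).


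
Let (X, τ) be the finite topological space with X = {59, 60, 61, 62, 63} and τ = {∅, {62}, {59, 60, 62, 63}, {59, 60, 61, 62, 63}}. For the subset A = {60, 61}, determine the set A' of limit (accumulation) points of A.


A' = {59, 61, 63}

For each x ∈ X, list the open sets U ∈ τ with x ∈ U, then check whether U ∩ (A ∖ {x}) ≠ ∅ for every such U.
  x = 59: opens ∋ x are {59, 60, 62, 63}, {59, 60, 61, 62, 63}; each meets A ∖ {59}, so x IS a limit point.
  x = 60: open {59, 60, 62, 63} ∋ x has {59, 60, 62, 63} ∩ (A ∖ {60}) = ∅, so x is NOT a limit point.
  x = 61: opens ∋ x are {59, 60, 61, 62, 63}; each meets A ∖ {61}, so x IS a limit point.
  x = 62: open {62} ∋ x has {62} ∩ (A ∖ {62}) = ∅, so x is NOT a limit point.
  x = 63: opens ∋ x are {59, 60, 62, 63}, {59, 60, 61, 62, 63}; each meets A ∖ {63}, so x IS a limit point.
Collecting: A' = {59, 61, 63}.


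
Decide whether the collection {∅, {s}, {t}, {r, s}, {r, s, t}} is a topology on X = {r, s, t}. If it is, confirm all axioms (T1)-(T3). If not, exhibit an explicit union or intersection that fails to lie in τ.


τ is NOT a topology on X.

Axiom (T1): ∅ ∈ τ? Yes; X ∈ τ? Yes.
Axiom (T2/T3): check pairwise unions and intersections of members of τ.
Counterexample for (T2): {s} ∪ {t} = {s, t} ∉ τ. Therefore τ is NOT a topology.


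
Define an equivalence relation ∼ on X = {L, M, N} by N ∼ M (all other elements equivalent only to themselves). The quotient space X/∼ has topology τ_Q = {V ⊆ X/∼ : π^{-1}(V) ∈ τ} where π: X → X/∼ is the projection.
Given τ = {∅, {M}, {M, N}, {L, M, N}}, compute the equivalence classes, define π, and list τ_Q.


X/∼ = {[L], [M=N]}; |τ_Q| = 3.

Equivalence classes: [L], [M=N].
Quotient map π: X → X/∼ sends L ↦ [L], M ↦ [M=N], N ↦ [M=N].
For each subset V ⊆ X/∼, compute π^{-1}(V) ⊆ X and check whether π^{-1}(V) ∈ τ. V is open in τ_Q iff π^{-1}(V) ∈ τ.
  V = {}: π^{-1}(V) = ∅ ∈ τ ✓.
  V = {[L]}: π^{-1}(V) = {L} ∉ τ ✗.
  V = {[M=N]}: π^{-1}(V) = {M, N} ∈ τ ✓.
  V = {[L], [M=N]}: π^{-1}(V) = {L, M, N} ∈ τ ✓.
Open sets in the quotient: τ_Q = {{}, {[M=N]}, {[L], [M=N]}} (3 elements).


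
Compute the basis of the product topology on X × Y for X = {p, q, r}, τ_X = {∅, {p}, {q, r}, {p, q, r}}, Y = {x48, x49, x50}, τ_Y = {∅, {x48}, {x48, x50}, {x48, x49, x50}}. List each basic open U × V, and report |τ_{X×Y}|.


Basis B = {∅ × ∅, {p} × {x48}, {p} × {x48, x50}, {q, r} × {x48}, {p} × {x48, x49, x50}, {p, q, r} × {x48}, {q, r} × {x48, x50}, {p, q, r} × {x48, x50}, {q, r} × {x48, x49, x50}, {p, q, r} × {x48, x49, x50}}; |τ_{X×Y}| = 16.

Enumerate products U × V with U ∈ τ_X, V ∈ τ_Y (deduplicated):
  ∅ × ∅ = {} (∅)
  {p} × {x48} = {(p,x48)}
  {p} × {x48, x50} = {(p,x48), (p,x50)}
  {q, r} × {x48} = {(q,x48), (r,x48)}
  {p} × {x48, x49, x50} = {(p,x48), (p,x49), (p,x50)}
  {p, q, r} × {x48} = {(p,x48), (q,x48), (r,x48)}
  {q, r} × {x48, x50} = {(q,x48), (q,x50), (r,x48), (r,x50)}
  {p, q, r} × {x48, x50} = {(p,x48), (p,x50), (q,x48), (q,x50), (r,x48), (r,x50)}
  {q, r} × {x48, x49, x50} = {(q,x48), (q,x49), (q,x50), (r,x48), (r,x49), (r,x50)}
  {p, q, r} × {x48, x49, x50} = {(p,x48), (p,x49), (p,x50), (q,x48), (q,x49), (q,x50), (r,x48), (r,x49), (r,x50)}
These 10 distinct sets form the basis B.
Close under arbitrary unions to get τ_{X×Y}; counting gives |τ_{X×Y}| = 16.


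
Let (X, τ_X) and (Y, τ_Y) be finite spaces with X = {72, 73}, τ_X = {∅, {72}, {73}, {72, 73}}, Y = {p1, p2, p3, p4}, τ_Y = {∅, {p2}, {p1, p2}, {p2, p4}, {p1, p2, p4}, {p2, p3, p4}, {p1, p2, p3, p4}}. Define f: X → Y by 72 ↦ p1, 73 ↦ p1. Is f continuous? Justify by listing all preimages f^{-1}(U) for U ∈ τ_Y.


f IS continuous.

Compute f^{-1}(U) for each U ∈ τ_Y:
  U = ∅: f^{-1}(U) = ∅ ∈ τ_X ✓.
  U = {p2}: f^{-1}(U) = ∅ ∈ τ_X ✓.
  U = {p1, p2}: f^{-1}(U) = {72, 73} ∈ τ_X ✓.
  U = {p2, p4}: f^{-1}(U) = ∅ ∈ τ_X ✓.
  U = {p1, p2, p4}: f^{-1}(U) = {72, 73} ∈ τ_X ✓.
  U = {p2, p3, p4}: f^{-1}(U) = ∅ ∈ τ_X ✓.
  U = {p1, p2, p3, p4}: f^{-1}(U) = {72, 73} ∈ τ_X ✓.
Every preimage lies in τ_X, so f IS continuous.


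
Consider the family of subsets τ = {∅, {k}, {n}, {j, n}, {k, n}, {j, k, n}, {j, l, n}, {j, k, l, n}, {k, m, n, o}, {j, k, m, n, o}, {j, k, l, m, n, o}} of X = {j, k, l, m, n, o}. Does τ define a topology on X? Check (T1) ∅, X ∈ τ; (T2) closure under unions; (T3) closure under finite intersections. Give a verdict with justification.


τ IS a topology on X.

Axiom (T1): ∅ ∈ τ? Yes; X ∈ τ? Yes.
Axiom (T2/T3): check pairwise unions and intersections of members of τ.
All pairwise intersections and unions checked — each lies in τ. Therefore τ satisfies (T1), (T2), (T3): it IS a topology on X.


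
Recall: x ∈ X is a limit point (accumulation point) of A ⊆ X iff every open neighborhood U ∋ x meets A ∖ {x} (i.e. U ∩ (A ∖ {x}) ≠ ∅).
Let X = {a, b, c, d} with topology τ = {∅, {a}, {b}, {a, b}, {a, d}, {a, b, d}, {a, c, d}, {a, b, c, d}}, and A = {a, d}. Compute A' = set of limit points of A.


A' = {c, d}

For each x ∈ X, list the open sets U ∈ τ with x ∈ U, then check whether U ∩ (A ∖ {x}) ≠ ∅ for every such U.
  x = a: open {a} ∋ x has {a} ∩ (A ∖ {a}) = ∅, so x is NOT a limit point.
  x = b: open {b} ∋ x has {b} ∩ (A ∖ {b}) = ∅, so x is NOT a limit point.
  x = c: opens ∋ x are {a, c, d}, {a, b, c, d}; each meets A ∖ {c}, so x IS a limit point.
  x = d: opens ∋ x are {a, d}, {a, b, d}, {a, c, d}, {a, b, c, d}; each meets A ∖ {d}, so x IS a limit point.
Collecting: A' = {c, d}.


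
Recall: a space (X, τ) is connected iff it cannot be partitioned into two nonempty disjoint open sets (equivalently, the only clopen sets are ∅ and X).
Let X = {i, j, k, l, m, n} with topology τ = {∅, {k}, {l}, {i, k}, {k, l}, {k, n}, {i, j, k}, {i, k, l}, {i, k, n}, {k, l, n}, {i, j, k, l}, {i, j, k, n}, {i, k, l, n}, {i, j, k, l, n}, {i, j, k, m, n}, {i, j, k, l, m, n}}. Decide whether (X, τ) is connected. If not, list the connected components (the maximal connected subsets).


(X, τ) is disconnected; components = [{l}, {i, j, k, m, n}].

Find clopen sets (U ∈ τ with X ∖ U ∈ τ):
  U = ∅, X ∖ U = {i, j, k, l, m, n} — both open, so U is clopen.
  U = {l}, X ∖ U = {i, j, k, m, n} — both open, so U is clopen.
  U = {i, j, k, m, n}, X ∖ U = {l} — both open, so U is clopen.
  U = {i, j, k, l, m, n}, X ∖ U = ∅ — both open, so U is clopen.
Nontrivial clopen(s) exist: e.g. {i, j, k, m, n}. So (X, τ) is disconnected.
Compute connected components by grouping points that agree on all clopens:
  component: {l}
  component: {i, j, k, m, n}


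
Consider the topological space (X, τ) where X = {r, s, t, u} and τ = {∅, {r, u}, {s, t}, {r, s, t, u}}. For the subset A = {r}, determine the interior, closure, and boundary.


int(A) = ∅, cl(A) = {r, u}, ∂A = {r, u}.

Closed sets in (X, τ) are complements of opens:
  closed(X, τ) = {∅, {r, u}, {s, t}, {r, s, t, u}}.
int(A) = ⋃ {U ∈ τ : U ⊆ A}. Opens contained in A: ∅.
Taking the union of these: int(A) = ∅.
cl(A) = ⋂ {C closed : A ⊆ C}. Closed sets containing A: {r, u}, {r, s, t, u}.
Intersecting these: cl(A) = {r, u}.
∂A = cl(A) ∖ int(A) = {r, u} ∖ ∅ = {r, u}.


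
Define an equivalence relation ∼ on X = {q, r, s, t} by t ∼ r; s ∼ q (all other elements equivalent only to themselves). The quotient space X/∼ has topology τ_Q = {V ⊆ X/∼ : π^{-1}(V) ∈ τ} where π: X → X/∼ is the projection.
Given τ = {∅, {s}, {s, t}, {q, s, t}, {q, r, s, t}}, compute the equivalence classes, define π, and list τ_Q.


X/∼ = {[q=s], [r=t]}; |τ_Q| = 2.

Equivalence classes: [q=s], [r=t].
Quotient map π: X → X/∼ sends q ↦ [q=s], r ↦ [r=t], s ↦ [q=s], t ↦ [r=t].
For each subset V ⊆ X/∼, compute π^{-1}(V) ⊆ X and check whether π^{-1}(V) ∈ τ. V is open in τ_Q iff π^{-1}(V) ∈ τ.
  V = {}: π^{-1}(V) = ∅ ∈ τ ✓.
  V = {[q=s]}: π^{-1}(V) = {q, s} ∉ τ ✗.
  V = {[r=t]}: π^{-1}(V) = {r, t} ∉ τ ✗.
  V = {[q=s], [r=t]}: π^{-1}(V) = {q, r, s, t} ∈ τ ✓.
Open sets in the quotient: τ_Q = {{}, {[q=s], [r=t]}} (2 elements).


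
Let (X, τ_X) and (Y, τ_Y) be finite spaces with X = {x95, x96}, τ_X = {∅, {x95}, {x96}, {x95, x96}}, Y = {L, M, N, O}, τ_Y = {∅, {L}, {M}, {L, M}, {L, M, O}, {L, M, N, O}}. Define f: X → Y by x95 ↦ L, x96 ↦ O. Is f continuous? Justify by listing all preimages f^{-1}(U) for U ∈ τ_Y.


f IS continuous.

Compute f^{-1}(U) for each U ∈ τ_Y:
  U = ∅: f^{-1}(U) = ∅ ∈ τ_X ✓.
  U = {L}: f^{-1}(U) = {x95} ∈ τ_X ✓.
  U = {M}: f^{-1}(U) = ∅ ∈ τ_X ✓.
  U = {L, M}: f^{-1}(U) = {x95} ∈ τ_X ✓.
  U = {L, M, O}: f^{-1}(U) = {x95, x96} ∈ τ_X ✓.
  U = {L, M, N, O}: f^{-1}(U) = {x95, x96} ∈ τ_X ✓.
Every preimage lies in τ_X, so f IS continuous.


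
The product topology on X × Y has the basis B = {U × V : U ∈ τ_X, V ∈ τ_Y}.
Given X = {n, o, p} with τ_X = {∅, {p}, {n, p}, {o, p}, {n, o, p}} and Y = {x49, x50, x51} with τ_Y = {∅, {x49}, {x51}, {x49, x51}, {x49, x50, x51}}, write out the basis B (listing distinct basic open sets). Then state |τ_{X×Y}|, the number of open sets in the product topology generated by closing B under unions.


Basis B = {∅ × ∅, {p} × {x49}, {p} × {x51}, {n, p} × {x49}, {n, p} × {x51}, {o, p} × {x49}, {o, p} × {x51}, {p} × {x49, x51}, {n, o, p} × {x49}, {n, o, p} × {x51}, {p} × {x49, x50, x51}, {n, p} × {x49, x51}, {o, p} × {x49, x51}, {n, p} × {x49, x50, x51}, {n, o, p} × {x49, x51}, {o, p} × {x49, x50, x51}, {n, o, p} × {x49, x50, x51}}; |τ_{X×Y}| = 50.

Enumerate products U × V with U ∈ τ_X, V ∈ τ_Y (deduplicated):
  ∅ × ∅ = {} (∅)
  {p} × {x49} = {(p,x49)}
  {p} × {x51} = {(p,x51)}
  {n, p} × {x49} = {(n,x49), (p,x49)}
  {n, p} × {x51} = {(n,x51), (p,x51)}
  {o, p} × {x49} = {(o,x49), (p,x49)}
  {o, p} × {x51} = {(o,x51), (p,x51)}
  {p} × {x49, x51} = {(p,x49), (p,x51)}
  {n, o, p} × {x49} = {(n,x49), (o,x49), (p,x49)}
  {n, o, p} × {x51} = {(n,x51), (o,x51), (p,x51)}
  {p} × {x49, x50, x51} = {(p,x49), (p,x50), (p,x51)}
  {n, p} × {x49, x51} = {(n,x49), (n,x51), (p,x49), (p,x51)}
  {o, p} × {x49, x51} = {(o,x49), (o,x51), (p,x49), (p,x51)}
  {n, p} × {x49, x50, x51} = {(n,x49), (n,x50), (n,x51), (p,x49), (p,x50), (p,x51)}
  {n, o, p} × {x49, x51} = {(n,x49), (n,x51), (o,x49), (o,x51), (p,x49), (p,x51)}
  {o, p} × {x49, x50, x51} = {(o,x49), (o,x50), (o,x51), (p,x49), (p,x50), (p,x51)}
  {n, o, p} × {x49, x50, x51} = {(n,x49), (n,x50), (n,x51), (o,x49), (o,x50), (o,x51), (p,x49), (p,x50), (p,x51)}
These 17 distinct sets form the basis B.
Close under arbitrary unions to get τ_{X×Y}; counting gives |τ_{X×Y}| = 50.


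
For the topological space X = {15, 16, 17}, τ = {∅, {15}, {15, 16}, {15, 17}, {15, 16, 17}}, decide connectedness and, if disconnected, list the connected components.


(X, τ) is connected.

Find clopen sets (U ∈ τ with X ∖ U ∈ τ):
  U = ∅, X ∖ U = {15, 16, 17} — both open, so U is clopen.
  U = {15, 16, 17}, X ∖ U = ∅ — both open, so U is clopen.
Only trivial clopens (∅ and X) exist, so (X, τ) is connected.
Compute connected components by grouping points that agree on all clopens:
  component: {15, 16, 17}


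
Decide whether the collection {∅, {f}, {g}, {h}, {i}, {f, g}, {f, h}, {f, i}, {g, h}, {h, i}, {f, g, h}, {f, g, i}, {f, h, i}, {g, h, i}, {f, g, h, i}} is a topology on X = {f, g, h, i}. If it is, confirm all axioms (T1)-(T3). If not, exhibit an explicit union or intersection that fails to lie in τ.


τ is NOT a topology on X.

Axiom (T1): ∅ ∈ τ? Yes; X ∈ τ? Yes.
Axiom (T2/T3): check pairwise unions and intersections of members of τ.
Counterexample for (T2): {g} ∪ {i} = {g, i} ∉ τ. Therefore τ is NOT a topology.


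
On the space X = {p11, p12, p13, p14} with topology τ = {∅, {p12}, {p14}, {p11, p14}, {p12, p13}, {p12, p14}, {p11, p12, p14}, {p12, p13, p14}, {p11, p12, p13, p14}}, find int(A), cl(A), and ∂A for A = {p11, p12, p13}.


int(A) = {p12, p13}, cl(A) = {p11, p12, p13}, ∂A = {p11}.

Closed sets in (X, τ) are complements of opens:
  closed(X, τ) = {∅, {p11}, {p13}, {p11, p13}, {p11, p14}, {p12, p13}, {p11, p12, p13}, {p11, p13, p14}, {p11, p12, p13, p14}}.
int(A) = ⋃ {U ∈ τ : U ⊆ A}. Opens contained in A: ∅, {p12}, {p12, p13}.
Taking the union of these: int(A) = {p12, p13}.
cl(A) = ⋂ {C closed : A ⊆ C}. Closed sets containing A: {p11, p12, p13}, {p11, p12, p13, p14}.
Intersecting these: cl(A) = {p11, p12, p13}.
∂A = cl(A) ∖ int(A) = {p11, p12, p13} ∖ {p12, p13} = {p11}.


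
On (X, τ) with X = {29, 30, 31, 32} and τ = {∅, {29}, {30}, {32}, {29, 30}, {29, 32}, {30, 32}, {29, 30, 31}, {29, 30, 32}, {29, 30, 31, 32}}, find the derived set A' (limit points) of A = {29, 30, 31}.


A' = {31}

For each x ∈ X, list the open sets U ∈ τ with x ∈ U, then check whether U ∩ (A ∖ {x}) ≠ ∅ for every such U.
  x = 29: open {29} ∋ x has {29} ∩ (A ∖ {29}) = ∅, so x is NOT a limit point.
  x = 30: open {30} ∋ x has {30} ∩ (A ∖ {30}) = ∅, so x is NOT a limit point.
  x = 31: opens ∋ x are {29, 30, 31}, {29, 30, 31, 32}; each meets A ∖ {31}, so x IS a limit point.
  x = 32: open {32} ∋ x has {32} ∩ (A ∖ {32}) = ∅, so x is NOT a limit point.
Collecting: A' = {31}.


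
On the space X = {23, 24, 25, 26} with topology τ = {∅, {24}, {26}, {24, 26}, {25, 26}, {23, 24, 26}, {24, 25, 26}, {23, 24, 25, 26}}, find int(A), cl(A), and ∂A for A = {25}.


int(A) = ∅, cl(A) = {25}, ∂A = {25}.

Closed sets in (X, τ) are complements of opens:
  closed(X, τ) = {∅, {23}, {25}, {23, 24}, {23, 25}, {23, 24, 25}, {23, 25, 26}, {23, 24, 25, 26}}.
int(A) = ⋃ {U ∈ τ : U ⊆ A}. Opens contained in A: ∅.
Taking the union of these: int(A) = ∅.
cl(A) = ⋂ {C closed : A ⊆ C}. Closed sets containing A: {25}, {23, 25}, {23, 24, 25}, {23, 25, 26}, {23, 24, 25, 26}.
Intersecting these: cl(A) = {25}.
∂A = cl(A) ∖ int(A) = {25} ∖ ∅ = {25}.


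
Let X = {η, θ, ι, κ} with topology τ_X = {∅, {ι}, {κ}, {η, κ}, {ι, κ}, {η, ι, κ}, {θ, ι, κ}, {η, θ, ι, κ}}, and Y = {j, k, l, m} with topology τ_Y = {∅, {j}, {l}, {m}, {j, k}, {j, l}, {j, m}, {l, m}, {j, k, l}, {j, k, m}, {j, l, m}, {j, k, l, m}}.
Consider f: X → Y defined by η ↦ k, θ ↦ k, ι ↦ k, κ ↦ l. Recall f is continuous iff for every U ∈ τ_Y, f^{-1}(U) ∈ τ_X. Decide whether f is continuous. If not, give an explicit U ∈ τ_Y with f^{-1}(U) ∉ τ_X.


f is NOT continuous.

Compute f^{-1}(U) for each U ∈ τ_Y:
  U = ∅: f^{-1}(U) = ∅ ∈ τ_X ✓.
  U = {j}: f^{-1}(U) = ∅ ∈ τ_X ✓.
  U = {l}: f^{-1}(U) = {κ} ∈ τ_X ✓.
  U = {m}: f^{-1}(U) = ∅ ∈ τ_X ✓.
  U = {j, k}: f^{-1}(U) = {η, θ, ι} ∉ τ_X ✗.
  U = {j, l}: f^{-1}(U) = {κ} ∈ τ_X ✓.
  U = {j, m}: f^{-1}(U) = ∅ ∈ τ_X ✓.
  U = {l, m}: f^{-1}(U) = {κ} ∈ τ_X ✓.
  U = {j, k, l}: f^{-1}(U) = {η, θ, ι, κ} ∈ τ_X ✓.
  U = {j, k, m}: f^{-1}(U) = {η, θ, ι} ∉ τ_X ✗.
  U = {j, l, m}: f^{-1}(U) = {κ} ∈ τ_X ✓.
  U = {j, k, l, m}: f^{-1}(U) = {η, θ, ι, κ} ∈ τ_X ✓.
Found U = {j, k} with f^{-1}(U) = {η, θ, ι} not in τ_X. Therefore f is NOT continuous.


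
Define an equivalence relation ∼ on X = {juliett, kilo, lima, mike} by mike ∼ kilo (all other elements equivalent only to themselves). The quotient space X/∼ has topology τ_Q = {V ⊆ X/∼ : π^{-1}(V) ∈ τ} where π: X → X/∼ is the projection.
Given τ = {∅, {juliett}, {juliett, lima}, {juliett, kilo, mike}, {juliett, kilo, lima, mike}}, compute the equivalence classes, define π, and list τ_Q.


X/∼ = {[juliett], [kilo=mike], [lima]}; |τ_Q| = 5.

Equivalence classes: [juliett], [kilo=mike], [lima].
Quotient map π: X → X/∼ sends juliett ↦ [juliett], kilo ↦ [kilo=mike], lima ↦ [lima], mike ↦ [kilo=mike].
For each subset V ⊆ X/∼, compute π^{-1}(V) ⊆ X and check whether π^{-1}(V) ∈ τ. V is open in τ_Q iff π^{-1}(V) ∈ τ.
  V = {}: π^{-1}(V) = ∅ ∈ τ ✓.
  V = {[juliett]}: π^{-1}(V) = {juliett} ∈ τ ✓.
  V = {[kilo=mike]}: π^{-1}(V) = {kilo, mike} ∉ τ ✗.
  V = {[juliett], [kilo=mike]}: π^{-1}(V) = {juliett, kilo, mike} ∈ τ ✓.
  V = {[lima]}: π^{-1}(V) = {lima} ∉ τ ✗.
  V = {[juliett], [lima]}: π^{-1}(V) = {juliett, lima} ∈ τ ✓.
  V = {[kilo=mike], [lima]}: π^{-1}(V) = {kilo, lima, mike} ∉ τ ✗.
  V = {[juliett], [kilo=mike], [lima]}: π^{-1}(V) = {juliett, kilo, lima, mike} ∈ τ ✓.
Open sets in the quotient: τ_Q = {{}, {[juliett]}, {[juliett], [kilo=mike]}, {[juliett], [lima]}, {[juliett], [kilo=mike], [lima]}} (5 elements).


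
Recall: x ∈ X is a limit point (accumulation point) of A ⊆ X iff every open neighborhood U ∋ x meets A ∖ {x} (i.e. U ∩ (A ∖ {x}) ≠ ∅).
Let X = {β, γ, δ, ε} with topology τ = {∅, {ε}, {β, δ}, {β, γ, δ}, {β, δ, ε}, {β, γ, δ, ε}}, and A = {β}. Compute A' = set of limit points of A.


A' = {γ, δ}

For each x ∈ X, list the open sets U ∈ τ with x ∈ U, then check whether U ∩ (A ∖ {x}) ≠ ∅ for every such U.
  x = β: open {β, δ} ∋ x has {β, δ} ∩ (A ∖ {β}) = ∅, so x is NOT a limit point.
  x = γ: opens ∋ x are {β, γ, δ}, {β, γ, δ, ε}; each meets A ∖ {γ}, so x IS a limit point.
  x = δ: opens ∋ x are {β, δ}, {β, γ, δ}, {β, δ, ε}, {β, γ, δ, ε}; each meets A ∖ {δ}, so x IS a limit point.
  x = ε: open {ε} ∋ x has {ε} ∩ (A ∖ {ε}) = ∅, so x is NOT a limit point.
Collecting: A' = {γ, δ}.


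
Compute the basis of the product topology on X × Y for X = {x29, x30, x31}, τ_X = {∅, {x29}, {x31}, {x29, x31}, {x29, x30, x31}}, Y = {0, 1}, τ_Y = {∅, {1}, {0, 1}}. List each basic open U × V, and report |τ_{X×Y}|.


Basis B = {∅ × ∅, {x29} × {1}, {x31} × {1}, {x29} × {0, 1}, {x29, x31} × {1}, {x31} × {0, 1}, {x29, x30, x31} × {1}, {x29, x31} × {0, 1}, {x29, x30, x31} × {0, 1}}; |τ_{X×Y}| = 14.

Enumerate products U × V with U ∈ τ_X, V ∈ τ_Y (deduplicated):
  ∅ × ∅ = {} (∅)
  {x29} × {1} = {(x29,1)}
  {x31} × {1} = {(x31,1)}
  {x29} × {0, 1} = {(x29,0), (x29,1)}
  {x29, x31} × {1} = {(x29,1), (x31,1)}
  {x31} × {0, 1} = {(x31,0), (x31,1)}
  {x29, x30, x31} × {1} = {(x29,1), (x30,1), (x31,1)}
  {x29, x31} × {0, 1} = {(x29,0), (x29,1), (x31,0), (x31,1)}
  {x29, x30, x31} × {0, 1} = {(x29,0), (x29,1), (x30,0), (x30,1), (x31,0), (x31,1)}
These 9 distinct sets form the basis B.
Close under arbitrary unions to get τ_{X×Y}; counting gives |τ_{X×Y}| = 14.


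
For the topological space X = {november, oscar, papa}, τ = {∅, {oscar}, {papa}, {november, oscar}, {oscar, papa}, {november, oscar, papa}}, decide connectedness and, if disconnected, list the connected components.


(X, τ) is disconnected; components = [{papa}, {november, oscar}].

Find clopen sets (U ∈ τ with X ∖ U ∈ τ):
  U = ∅, X ∖ U = {november, oscar, papa} — both open, so U is clopen.
  U = {papa}, X ∖ U = {november, oscar} — both open, so U is clopen.
  U = {november, oscar}, X ∖ U = {papa} — both open, so U is clopen.
  U = {november, oscar, papa}, X ∖ U = ∅ — both open, so U is clopen.
Nontrivial clopen(s) exist: e.g. {papa}. So (X, τ) is disconnected.
Compute connected components by grouping points that agree on all clopens:
  component: {papa}
  component: {november, oscar}


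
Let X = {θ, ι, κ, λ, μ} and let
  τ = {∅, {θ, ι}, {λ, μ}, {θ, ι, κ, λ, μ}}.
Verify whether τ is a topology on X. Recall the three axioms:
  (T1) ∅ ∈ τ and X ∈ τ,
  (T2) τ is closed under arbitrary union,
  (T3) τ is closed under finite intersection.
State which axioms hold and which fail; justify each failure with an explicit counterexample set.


τ is NOT a topology on X.

Axiom (T1): ∅ ∈ τ? Yes; X ∈ τ? Yes.
Axiom (T2/T3): check pairwise unions and intersections of members of τ.
Counterexample for (T2): {θ, ι} ∪ {λ, μ} = {θ, ι, λ, μ} ∉ τ. Therefore τ is NOT a topology.


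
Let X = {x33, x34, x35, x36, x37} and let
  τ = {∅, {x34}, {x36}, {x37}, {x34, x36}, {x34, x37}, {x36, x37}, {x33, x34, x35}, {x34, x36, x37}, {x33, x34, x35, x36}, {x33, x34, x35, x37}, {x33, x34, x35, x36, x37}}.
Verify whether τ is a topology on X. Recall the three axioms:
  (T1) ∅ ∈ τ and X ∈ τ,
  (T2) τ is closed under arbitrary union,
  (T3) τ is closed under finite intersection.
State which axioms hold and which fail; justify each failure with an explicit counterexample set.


τ IS a topology on X.

Axiom (T1): ∅ ∈ τ? Yes; X ∈ τ? Yes.
Axiom (T2/T3): check pairwise unions and intersections of members of τ.
All pairwise intersections and unions checked — each lies in τ. Therefore τ satisfies (T1), (T2), (T3): it IS a topology on X.
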